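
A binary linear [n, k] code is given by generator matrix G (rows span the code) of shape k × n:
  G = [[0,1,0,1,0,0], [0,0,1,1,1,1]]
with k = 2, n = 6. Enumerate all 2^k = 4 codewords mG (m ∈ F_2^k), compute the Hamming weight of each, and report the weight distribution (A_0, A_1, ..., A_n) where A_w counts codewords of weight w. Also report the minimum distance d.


Weight distribution: A_0 = 1, A_2 = 1, A_4 = 2. Minimum distance d = 2.

Enumerate all 2^2 = 4 messages m ∈ F_2^2.
For each, compute codeword c = mG in F_2^6, then tally its weight.
  m = 00 → c = 000000, weight = 0.
  m = 10 → c = 010100, weight = 2.
  m = 01 → c = 001111, weight = 4.
  m = 11 → c = 011011, weight = 4.
Tally weights:
  weight 0: 1 codewords.
  weight 2: 1 codewords.
  weight 4: 2 codewords.
Minimum distance d = smallest w > 0 with A_w > 0 = 2.
Sanity: Σ A_w = 4 = 2^2 = 4 ✓.


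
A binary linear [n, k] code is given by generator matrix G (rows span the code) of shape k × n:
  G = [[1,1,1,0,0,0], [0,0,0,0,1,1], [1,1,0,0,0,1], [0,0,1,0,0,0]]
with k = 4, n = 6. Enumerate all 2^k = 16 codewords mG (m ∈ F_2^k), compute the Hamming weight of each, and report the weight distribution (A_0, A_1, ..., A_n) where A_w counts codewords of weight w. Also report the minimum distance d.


Weight distribution: A_0 = 1, A_1 = 3, A_2 = 4, A_3 = 4, A_4 = 3, A_5 = 1. Minimum distance d = 1.

Enumerate all 2^4 = 16 messages m ∈ F_2^4.
For each, compute codeword c = mG in F_2^6, then tally its weight.
  m = 0000 → c = 000000, weight = 0.
  m = 1000 → c = 111000, weight = 3.
  m = 0100 → c = 000011, weight = 2.
  m = 1100 → c = 111011, weight = 5.
  m = 0010 → c = 110001, weight = 3.
  m = 1010 → c = 001001, weight = 2.
  m = 0110 → c = 110010, weight = 3.
  m = 1110 → c = 001010, weight = 2.
  m = 0001 → c = 001000, weight = 1.
  m = 1001 → c = 110000, weight = 2.
  m = 0101 → c = 001011, weight = 3.
  m = 1101 → c = 110011, weight = 4.
  m = 0011 → c = 111001, weight = 4.
  m = 1011 → c = 000001, weight = 1.
  m = 0111 → c = 111010, weight = 4.
  m = 1111 → c = 000010, weight = 1.
Tally weights:
  weight 0: 1 codewords.
  weight 1: 3 codewords.
  weight 2: 4 codewords.
  weight 3: 4 codewords.
  weight 4: 3 codewords.
  weight 5: 1 codewords.
Minimum distance d = smallest w > 0 with A_w > 0 = 1.
Sanity: Σ A_w = 16 = 2^4 = 16 ✓.


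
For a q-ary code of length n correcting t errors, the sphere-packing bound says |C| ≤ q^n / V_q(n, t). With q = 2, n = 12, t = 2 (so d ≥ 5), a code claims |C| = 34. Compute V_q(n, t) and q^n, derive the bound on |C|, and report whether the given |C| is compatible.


V_q(n, t) = 79, q^n = 4096, Hamming bound = 51, |C| = 34 ≤ bound (satisfied).

Step 1: Compute V_q(n, t) = Σ_{j=0}^2 C(n, j) (q−1)^j.
  j = 0: C(12,0)·(1)^0 = 1·1 = 1.
  j = 1: C(12,1)·(1)^1 = 12·1 = 12.
  j = 2: C(12,2)·(1)^2 = 66·1 = 66.
  V_q(n, t) = 1 + 12 + 66 = 79.
Step 2: q^n = 2^12 = 4096.
Step 3: Hamming bound ⌊q^n / V_q(n,t)⌋ = ⌊4096/79⌋ = 51.
Step 4: Compare |C| = 34 to 51: satisfied.
The claimed |C| lies below the Hamming bound.


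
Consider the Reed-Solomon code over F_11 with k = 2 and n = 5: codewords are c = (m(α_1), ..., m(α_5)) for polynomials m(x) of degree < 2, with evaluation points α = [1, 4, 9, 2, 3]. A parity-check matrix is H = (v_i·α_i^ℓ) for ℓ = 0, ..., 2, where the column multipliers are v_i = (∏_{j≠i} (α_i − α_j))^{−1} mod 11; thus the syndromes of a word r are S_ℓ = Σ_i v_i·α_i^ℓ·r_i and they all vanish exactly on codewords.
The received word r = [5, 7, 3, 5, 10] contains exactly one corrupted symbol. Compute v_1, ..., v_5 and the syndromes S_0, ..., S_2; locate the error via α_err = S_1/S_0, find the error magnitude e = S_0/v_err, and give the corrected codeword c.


S = (10, 9, 7), error at position 4, error magnitude e = 3, c = [5, 7, 3, 2, 10].

Step 1: column multipliers v_i = (∏_{j≠i}(α_i − α_j))^{−1} mod 11.
  i = 1 (α = 1): (1−4)(1−9)(1−2)(1−3) = (−3)·(−8)·(−1)·(−2) = 48 ≡ 4, so v_1 = 4^{−1} = 3 (mod 11).
  i = 2 (α = 4): (4−1)(4−9)(4−2)(4−3) = 3·(−5)·2·1 = −30 ≡ 3, so v_2 = 3^{−1} = 4 (mod 11).
  i = 3 (α = 9): (9−1)(9−4)(9−2)(9−3) = 8·5·7·6 = 1680 ≡ 8, so v_3 = 8^{−1} = 7 (mod 11).
  i = 4 (α = 2): (2−1)(2−4)(2−9)(2−3) = 1·(−2)·(−7)·(−1) = −14 ≡ 8, so v_4 = 8^{−1} = 7 (mod 11).
  i = 5 (α = 3): (3−1)(3−4)(3−9)(3−2) = 2·(−1)·(−6)·1 = 12 ≡ 1, so v_5 = 1^{−1} = 1 (mod 11).
  v = [3, 4, 7, 7, 1].
Step 2: syndromes of r = [5, 7, 3, 5, 10] (all sums mod 11).
  S_0 = Σ v_i r_i = 3·5 + 4·7 + 7·3 + 7·5 + 1·10 = 109 ≡ 10.
  S_1 = Σ v_i α_i r_i = 3·1·5 + 4·4·7 + 7·9·3 + 7·2·5 + 1·3·10 = 416 ≡ 9.
  α_i^2 mod 11 = [1, 5, 4, 4, 9].
  S_2 = Σ v_i α_i^2 r_i = 3·1·5 + 4·5·7 + 7·4·3 + 7·4·5 + 1·9·10 = 469 ≡ 7.
  S = (10, 9, 7) ≠ 0, so r is not a codeword (an error is present).
Step 3: locate the error. For a single error e at position i, S_ℓ = v_i·e·α_i^ℓ, so α_err = S_1/S_0.
  S_0^{−1} = 10^{−1} = 10 (mod 11), so α_err = 9·10 = 90 ≡ 2 = α_4. Error position i = 4.
  Consistency check: S_2/S_1 = 7·5 = 35 ≡ 2 = α_err ✓ (single-error assumption holds).
Step 4: error magnitude e = S_0/v_4 = S_0·∏_{j≠4}(α_4 − α_j) = 10·8 = 80 ≡ 3 (mod 11).
Step 5: correct position 4: c_4 = r_4 − e = 5 − 3 ≡ 2 (mod 11). Hence c = [5, 7, 3, 2, 10].
  Check: interpolating c through the α_i gives m(x) = 8 + 8·x (degree < 2) with m(α_i) = c_i for every i, so c is indeed a codeword.


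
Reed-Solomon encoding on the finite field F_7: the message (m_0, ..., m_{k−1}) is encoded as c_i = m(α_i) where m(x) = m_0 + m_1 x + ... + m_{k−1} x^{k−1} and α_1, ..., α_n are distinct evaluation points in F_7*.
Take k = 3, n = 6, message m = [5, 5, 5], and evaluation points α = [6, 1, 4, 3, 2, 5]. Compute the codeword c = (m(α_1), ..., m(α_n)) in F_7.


c = [5, 1, 0, 2, 0, 1]

Message polynomial: m(x) = 5 + 5·x + 5·x^2 (mod 7).
For each evaluation point α_i, compute m(α_i) mod 7:
  α_1 = 6: Horner steps 5 → 0 → 5, so m(6) = 5.
  α_2 = 1: Horner steps 5 → 3 → 1, so m(1) = 1.
  α_3 = 4: Horner steps 5 → 4 → 0, so m(4) = 0.
  α_4 = 3: Horner steps 5 → 6 → 2, so m(3) = 2.
  α_5 = 2: Horner steps 5 → 1 → 0, so m(2) = 0.
  α_6 = 5: Horner steps 5 → 2 → 1, so m(5) = 1.
Codeword c = [5, 1, 0, 2, 0, 1] ∈ F_7^6.


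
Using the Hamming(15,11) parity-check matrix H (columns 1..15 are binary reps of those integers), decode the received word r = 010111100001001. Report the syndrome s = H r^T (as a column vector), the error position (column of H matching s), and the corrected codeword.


s = (0, 0, 0, 1)^T, error position = 1, corrected codeword c = 110111100001001

Compute s = H r^T mod 2 one row at a time:
  s_1 = 0 + 0 + 0 + 0 + 1 + 0 + 0 + 1 = 2 ≡ 0 (mod 2).
  s_2 = 1 + 1 + 1 + 1 + 1 + 0 + 0 + 1 = 6 ≡ 0 (mod 2).
  s_3 = 1 + 0 + 1 + 1 + 0 + 0 + 0 + 1 = 4 ≡ 0 (mod 2).
  s_4 = 0 + 0 + 1 + 1 + 0 + 0 + 0 + 1 = 3 ≡ 1 (mod 2).
s = (0, 0, 0, 1)^T — this equals column 1 of H (binary 0001), so error is at position 1.
Correct: flip bit 1 of r = 010111100001001 to get c = 110111100001001.


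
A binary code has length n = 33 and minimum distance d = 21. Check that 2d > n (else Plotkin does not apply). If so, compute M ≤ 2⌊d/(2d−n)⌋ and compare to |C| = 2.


Plotkin bound M ≤ 4; given |C| = 2 ≤ bound (satisfied).

Check applicability: 2d = 42, n = 33.
2d − n = 9 > 0, so Plotkin applies.
Compute d/(2d−n) = 21/9 ≈ 2.3333.
⌊d/(2d−n)⌋ = 2.
Plotkin bound: M ≤ 2·2 = 4.
Given |C| = 2, check: satisfied.
This |C| is below the Plotkin bound.


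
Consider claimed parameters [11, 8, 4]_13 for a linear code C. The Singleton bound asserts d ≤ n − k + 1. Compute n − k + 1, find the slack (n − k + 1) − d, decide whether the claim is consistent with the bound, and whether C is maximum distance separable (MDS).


Singleton RHS = n − k + 1 = 4, slack = 0, bound satisfied, MDS.

Singleton bound: d ≤ n − k + 1.
Here n = 11, k = 8, so n − k + 1 = 4.
Given d = 4, check d ≤ 4: YES.
Slack = (n − k + 1) − d = 0.
The code is MDS (slack = 0).
Description: the claimed parameters are [11, 8, 4]_13; such a code would be MDS (meets Singleton bound).


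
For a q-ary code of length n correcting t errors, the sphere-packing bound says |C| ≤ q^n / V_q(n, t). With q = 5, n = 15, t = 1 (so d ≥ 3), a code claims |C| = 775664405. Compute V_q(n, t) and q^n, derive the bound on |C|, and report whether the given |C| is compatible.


V_q(n, t) = 61, q^n = 30517578125, Hamming bound = 500288165, |C| = 775664405 > bound (violated).

Step 1: Compute V_q(n, t) = Σ_{j=0}^1 C(n, j) (q−1)^j.
  j = 0: C(15,0)·(4)^0 = 1·1 = 1.
  j = 1: C(15,1)·(4)^1 = 15·4 = 60.
  V_q(n, t) = 1 + 60 = 61.
Step 2: q^n = 5^15 = 30517578125.
Step 3: Hamming bound ⌊q^n / V_q(n,t)⌋ = ⌊30517578125/61⌋ = 500288165.
Step 4: Compare |C| = 775664405 to 500288165: violated.
The claimed |C| lies above the Hamming bound, so no 5-ary code of length 15 with d ≥ 3 can have 775664405 codewords.


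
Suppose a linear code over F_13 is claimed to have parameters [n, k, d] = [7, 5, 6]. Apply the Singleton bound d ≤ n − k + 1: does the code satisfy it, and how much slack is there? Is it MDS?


Singleton RHS = n − k + 1 = 3, slack = -3, bound violated (no such code; not MDS).

Singleton bound: d ≤ n − k + 1.
Here n = 7, k = 5, so n − k + 1 = 3.
Given d = 6, check d ≤ 3: NO.
Slack = (n − k + 1) − d = -3.
The slack is negative: d = 6 exceeds n − k + 1 = 3 by 3, so the Singleton bound is violated and no linear [7, 5, 6]_13 code can exist. In particular it is not MDS (MDS requires d = n − k + 1 exactly).
Description: the claimed parameters are [7, 5, 6]_13; such a code would be impossible (violates the Singleton bound).


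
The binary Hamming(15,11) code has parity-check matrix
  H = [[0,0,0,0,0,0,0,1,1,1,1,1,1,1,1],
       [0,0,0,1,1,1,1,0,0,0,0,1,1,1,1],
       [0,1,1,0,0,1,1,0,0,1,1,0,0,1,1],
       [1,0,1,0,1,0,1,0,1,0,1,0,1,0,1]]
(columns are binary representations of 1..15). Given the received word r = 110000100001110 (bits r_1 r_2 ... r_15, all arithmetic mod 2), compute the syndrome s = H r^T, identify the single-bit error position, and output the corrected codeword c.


s = (1, 0, 1, 1)^T, error position = 11, corrected codeword c = 110000100011110

Compute s = H r^T mod 2 one row at a time:
  s_1 = 0 + 0 + 0 + 0 + 1 + 1 + 1 + 0 = 3 ≡ 1 (mod 2).
  s_2 = 0 + 0 + 0 + 1 + 1 + 1 + 1 + 0 = 4 ≡ 0 (mod 2).
  s_3 = 1 + 0 + 0 + 1 + 0 + 0 + 1 + 0 = 3 ≡ 1 (mod 2).
  s_4 = 1 + 0 + 0 + 1 + 0 + 0 + 1 + 0 = 3 ≡ 1 (mod 2).
s = (1, 0, 1, 1)^T — this equals column 11 of H (binary 1011), so error is at position 11.
Correct: flip bit 11 of r = 110000100001110 to get c = 110000100011110.


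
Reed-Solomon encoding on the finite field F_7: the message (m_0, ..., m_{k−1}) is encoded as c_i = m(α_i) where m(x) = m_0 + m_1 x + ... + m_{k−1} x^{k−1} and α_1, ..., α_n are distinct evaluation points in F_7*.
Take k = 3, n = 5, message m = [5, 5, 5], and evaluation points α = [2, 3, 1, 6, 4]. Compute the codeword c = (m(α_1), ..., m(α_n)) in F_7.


c = [0, 2, 1, 5, 0]

Message polynomial: m(x) = 5 + 5·x + 5·x^2 (mod 7).
For each evaluation point α_i, compute m(α_i) mod 7:
  α_1 = 2: Horner steps 5 → 1 → 0, so m(2) = 0.
  α_2 = 3: Horner steps 5 → 6 → 2, so m(3) = 2.
  α_3 = 1: Horner steps 5 → 3 → 1, so m(1) = 1.
  α_4 = 6: Horner steps 5 → 0 → 5, so m(6) = 5.
  α_5 = 4: Horner steps 5 → 4 → 0, so m(4) = 0.
Codeword c = [0, 2, 1, 5, 0] ∈ F_7^5.


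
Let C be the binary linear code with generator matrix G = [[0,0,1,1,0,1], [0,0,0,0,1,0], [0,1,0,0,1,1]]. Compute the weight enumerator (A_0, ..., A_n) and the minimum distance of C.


Weight distribution: A_0 = 1, A_1 = 1, A_2 = 1, A_3 = 3, A_4 = 2. Minimum distance d = 1.

Enumerate all 2^3 = 8 messages m ∈ F_2^3.
For each, compute codeword c = mG in F_2^6, then tally its weight.
  m = 000 → c = 000000, weight = 0.
  m = 100 → c = 001101, weight = 3.
  m = 010 → c = 000010, weight = 1.
  m = 110 → c = 001111, weight = 4.
  m = 001 → c = 010011, weight = 3.
  m = 101 → c = 011110, weight = 4.
  m = 011 → c = 010001, weight = 2.
  m = 111 → c = 011100, weight = 3.
Tally weights:
  weight 0: 1 codewords.
  weight 1: 1 codewords.
  weight 2: 1 codewords.
  weight 3: 3 codewords.
  weight 4: 2 codewords.
Minimum distance d = smallest w > 0 with A_w > 0 = 1.
Sanity: Σ A_w = 8 = 2^3 = 8 ✓.


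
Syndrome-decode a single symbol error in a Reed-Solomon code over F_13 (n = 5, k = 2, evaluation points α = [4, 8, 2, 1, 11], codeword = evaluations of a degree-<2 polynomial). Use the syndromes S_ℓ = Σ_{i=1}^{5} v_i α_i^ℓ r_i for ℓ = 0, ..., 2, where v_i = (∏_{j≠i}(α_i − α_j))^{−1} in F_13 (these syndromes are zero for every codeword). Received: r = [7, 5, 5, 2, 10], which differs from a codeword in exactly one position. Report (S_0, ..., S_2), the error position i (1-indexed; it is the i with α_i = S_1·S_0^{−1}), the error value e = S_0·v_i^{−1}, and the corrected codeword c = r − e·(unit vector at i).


S = (4, 8, 3), error at position 3, error magnitude e = 10, c = [7, 5, 8, 2, 10].

Step 1: column multipliers v_i = (∏_{j≠i}(α_i − α_j))^{−1} mod 13.
  i = 1 (α = 4): (4−8)(4−2)(4−1)(4−11) = (−4)·2·3·(−7) = 168 ≡ 12, so v_1 = 12^{−1} = 12 (mod 13).
  i = 2 (α = 8): (8−4)(8−2)(8−1)(8−11) = 4·6·7·(−3) = −504 ≡ 3, so v_2 = 3^{−1} = 9 (mod 13).
  i = 3 (α = 2): (2−4)(2−8)(2−1)(2−11) = (−2)·(−6)·1·(−9) = −108 ≡ 9, so v_3 = 9^{−1} = 3 (mod 13).
  i = 4 (α = 1): (1−4)(1−8)(1−2)(1−11) = (−3)·(−7)·(−1)·(−10) = 210 ≡ 2, so v_4 = 2^{−1} = 7 (mod 13).
  i = 5 (α = 11): (11−4)(11−8)(11−2)(11−1) = 7·3·9·10 = 1890 ≡ 5, so v_5 = 5^{−1} = 8 (mod 13).
  v = [12, 9, 3, 7, 8].
Step 2: syndromes of r = [7, 5, 5, 2, 10] (all sums mod 13).
  S_0 = Σ v_i r_i = 12·7 + 9·5 + 3·5 + 7·2 + 8·10 = 238 ≡ 4.
  S_1 = Σ v_i α_i r_i = 12·4·7 + 9·8·5 + 3·2·5 + 7·1·2 + 8·11·10 = 1620 ≡ 8.
  α_i^2 mod 13 = [3, 12, 4, 1, 4].
  S_2 = Σ v_i α_i^2 r_i = 12·3·7 + 9·12·5 + 3·4·5 + 7·1·2 + 8·4·10 = 1186 ≡ 3.
  S = (4, 8, 3) ≠ 0, so r is not a codeword (an error is present).
Step 3: locate the error. For a single error e at position i, S_ℓ = v_i·e·α_i^ℓ, so α_err = S_1/S_0.
  S_0^{−1} = 4^{−1} = 10 (mod 13), so α_err = 8·10 = 80 ≡ 2 = α_3. Error position i = 3.
  Consistency check: S_2/S_1 = 3·5 = 15 ≡ 2 = α_err ✓ (single-error assumption holds).
Step 4: error magnitude e = S_0/v_3 = S_0·∏_{j≠3}(α_3 − α_j) = 4·9 = 36 ≡ 10 (mod 13).
Step 5: correct position 3: c_3 = r_3 − e = 5 − 10 ≡ 8 (mod 13). Hence c = [7, 5, 8, 2, 10].
  Check: interpolating c through the α_i gives m(x) = 9 + 6·x (degree < 2) with m(α_i) = c_i for every i, so c is indeed a codeword.


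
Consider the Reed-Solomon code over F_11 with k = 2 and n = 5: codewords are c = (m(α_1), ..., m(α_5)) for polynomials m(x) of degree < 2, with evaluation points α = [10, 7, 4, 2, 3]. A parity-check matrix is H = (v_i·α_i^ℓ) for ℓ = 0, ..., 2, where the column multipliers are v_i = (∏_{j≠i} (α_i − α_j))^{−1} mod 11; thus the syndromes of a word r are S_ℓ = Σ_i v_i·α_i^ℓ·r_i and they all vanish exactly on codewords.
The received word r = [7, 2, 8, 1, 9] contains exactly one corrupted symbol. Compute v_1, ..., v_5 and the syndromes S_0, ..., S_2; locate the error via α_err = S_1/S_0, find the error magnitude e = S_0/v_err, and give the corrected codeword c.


S = (2, 6, 7), error at position 5, error magnitude e = 10, c = [7, 2, 8, 1, 10].

Step 1: column multipliers v_i = (∏_{j≠i}(α_i − α_j))^{−1} mod 11.
  i = 1 (α = 10): (10−7)(10−4)(10−2)(10−3) = 3·6·8·7 = 1008 ≡ 7, so v_1 = 7^{−1} = 8 (mod 11).
  i = 2 (α = 7): (7−10)(7−4)(7−2)(7−3) = (−3)·3·5·4 = −180 ≡ 7, so v_2 = 7^{−1} = 8 (mod 11).
  i = 3 (α = 4): (4−10)(4−7)(4−2)(4−3) = (−6)·(−3)·2·1 = 36 ≡ 3, so v_3 = 3^{−1} = 4 (mod 11).
  i = 4 (α = 2): (2−10)(2−7)(2−4)(2−3) = (−8)·(−5)·(−2)·(−1) = 80 ≡ 3, so v_4 = 3^{−1} = 4 (mod 11).
  i = 5 (α = 3): (3−10)(3−7)(3−4)(3−2) = (−7)·(−4)·(−1)·1 = −28 ≡ 5, so v_5 = 5^{−1} = 9 (mod 11).
  v = [8, 8, 4, 4, 9].
Step 2: syndromes of r = [7, 2, 8, 1, 9] (all sums mod 11).
  S_0 = Σ v_i r_i = 8·7 + 8·2 + 4·8 + 4·1 + 9·9 = 189 ≡ 2.
  S_1 = Σ v_i α_i r_i = 8·10·7 + 8·7·2 + 4·4·8 + 4·2·1 + 9·3·9 = 1051 ≡ 6.
  α_i^2 mod 11 = [1, 5, 5, 4, 9].
  S_2 = Σ v_i α_i^2 r_i = 8·1·7 + 8·5·2 + 4·5·8 + 4·4·1 + 9·9·9 = 1041 ≡ 7.
  S = (2, 6, 7) ≠ 0, so r is not a codeword (an error is present).
Step 3: locate the error. For a single error e at position i, S_ℓ = v_i·e·α_i^ℓ, so α_err = S_1/S_0.
  S_0^{−1} = 2^{−1} = 6 (mod 11), so α_err = 6·6 = 36 ≡ 3 = α_5. Error position i = 5.
  Consistency check: S_2/S_1 = 7·2 = 14 ≡ 3 = α_err ✓ (single-error assumption holds).
Step 4: error magnitude e = S_0/v_5 = S_0·∏_{j≠5}(α_5 − α_j) = 2·5 = 10 ≡ 10 (mod 11).
Step 5: correct position 5: c_5 = r_5 − e = 9 − 10 ≡ 10 (mod 11). Hence c = [7, 2, 8, 1, 10].
  Check: interpolating c through the α_i gives m(x) = 5 + 9·x (degree < 2) with m(α_i) = c_i for every i, so c is indeed a codeword.


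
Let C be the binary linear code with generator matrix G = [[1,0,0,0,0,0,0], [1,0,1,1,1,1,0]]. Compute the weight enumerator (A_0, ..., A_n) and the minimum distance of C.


Weight distribution: A_0 = 1, A_1 = 1, A_4 = 1, A_5 = 1. Minimum distance d = 1.

Enumerate all 2^2 = 4 messages m ∈ F_2^2.
For each, compute codeword c = mG in F_2^7, then tally its weight.
  m = 00 → c = 0000000, weight = 0.
  m = 10 → c = 1000000, weight = 1.
  m = 01 → c = 1011110, weight = 5.
  m = 11 → c = 0011110, weight = 4.
Tally weights:
  weight 0: 1 codewords.
  weight 1: 1 codewords.
  weight 4: 1 codewords.
  weight 5: 1 codewords.
Minimum distance d = smallest w > 0 with A_w > 0 = 1.
Sanity: Σ A_w = 4 = 2^2 = 4 ✓.


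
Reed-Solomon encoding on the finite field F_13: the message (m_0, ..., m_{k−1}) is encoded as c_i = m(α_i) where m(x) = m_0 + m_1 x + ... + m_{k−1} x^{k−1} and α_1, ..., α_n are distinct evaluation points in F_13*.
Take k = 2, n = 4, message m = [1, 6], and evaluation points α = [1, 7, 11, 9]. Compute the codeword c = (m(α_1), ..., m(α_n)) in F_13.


c = [7, 4, 2, 3]

Message polynomial: m(x) = 1 + 6·x (mod 13).
For each evaluation point α_i, compute m(α_i) mod 13:
  α_1 = 1: Horner steps 6 → 7, so m(1) = 7.
  α_2 = 7: Horner steps 6 → 4, so m(7) = 4.
  α_3 = 11: Horner steps 6 → 2, so m(11) = 2.
  α_4 = 9: Horner steps 6 → 3, so m(9) = 3.
Codeword c = [7, 4, 2, 3] ∈ F_13^4.


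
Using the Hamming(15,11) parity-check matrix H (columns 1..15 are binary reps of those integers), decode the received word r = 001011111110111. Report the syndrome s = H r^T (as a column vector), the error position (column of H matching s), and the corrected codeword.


s = (1, 0, 1, 1)^T, error position = 11, corrected codeword c = 001011111100111

Compute s = H r^T mod 2 one row at a time:
  s_1 = 1 + 1 + 1 + 1 + 0 + 1 + 1 + 1 = 7 ≡ 1 (mod 2).
  s_2 = 0 + 1 + 1 + 1 + 0 + 1 + 1 + 1 = 6 ≡ 0 (mod 2).
  s_3 = 0 + 1 + 1 + 1 + 1 + 1 + 1 + 1 = 7 ≡ 1 (mod 2).
  s_4 = 0 + 1 + 1 + 1 + 1 + 1 + 1 + 1 = 7 ≡ 1 (mod 2).
s = (1, 0, 1, 1)^T — this equals column 11 of H (binary 1011), so error is at position 11.
Correct: flip bit 11 of r = 001011111110111 to get c = 001011111100111.


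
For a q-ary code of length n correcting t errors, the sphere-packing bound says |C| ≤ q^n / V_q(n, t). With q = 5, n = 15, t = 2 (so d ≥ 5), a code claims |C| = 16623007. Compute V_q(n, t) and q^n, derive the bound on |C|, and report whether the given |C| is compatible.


V_q(n, t) = 1741, q^n = 30517578125, Hamming bound = 17528764, |C| = 16623007 ≤ bound (satisfied).

Step 1: Compute V_q(n, t) = Σ_{j=0}^2 C(n, j) (q−1)^j.
  j = 0: C(15,0)·(4)^0 = 1·1 = 1.
  j = 1: C(15,1)·(4)^1 = 15·4 = 60.
  j = 2: C(15,2)·(4)^2 = 105·16 = 1680.
  V_q(n, t) = 1 + 60 + 1680 = 1741.
Step 2: q^n = 5^15 = 30517578125.
Step 3: Hamming bound ⌊q^n / V_q(n,t)⌋ = ⌊30517578125/1741⌋ = 17528764.
Step 4: Compare |C| = 16623007 to 17528764: satisfied.
The claimed |C| lies below the Hamming bound.


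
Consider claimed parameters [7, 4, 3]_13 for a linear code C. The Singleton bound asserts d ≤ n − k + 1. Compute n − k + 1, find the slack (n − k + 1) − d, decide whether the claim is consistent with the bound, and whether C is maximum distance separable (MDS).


Singleton RHS = n − k + 1 = 4, slack = 1, bound satisfied, not MDS.

Singleton bound: d ≤ n − k + 1.
Here n = 7, k = 4, so n − k + 1 = 4.
Given d = 3, check d ≤ 4: YES.
Slack = (n − k + 1) − d = 1.
The code is NOT MDS (slack = 1 > 0).
Description: the claimed parameters are [7, 4, 3]_13; such a code would be non-MDS.


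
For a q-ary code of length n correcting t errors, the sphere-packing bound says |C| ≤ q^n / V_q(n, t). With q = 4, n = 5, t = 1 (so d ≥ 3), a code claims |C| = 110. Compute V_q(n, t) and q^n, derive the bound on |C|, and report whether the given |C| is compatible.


V_q(n, t) = 16, q^n = 1024, Hamming bound = 64, |C| = 110 > bound (violated).

Step 1: Compute V_q(n, t) = Σ_{j=0}^1 C(n, j) (q−1)^j.
  j = 0: C(5,0)·(3)^0 = 1·1 = 1.
  j = 1: C(5,1)·(3)^1 = 5·3 = 15.
  V_q(n, t) = 1 + 15 = 16.
Step 2: q^n = 4^5 = 1024.
Step 3: Hamming bound ⌊q^n / V_q(n,t)⌋ = ⌊1024/16⌋ = 64.
Step 4: Compare |C| = 110 to 64: violated.
The claimed |C| lies above the Hamming bound, so no 4-ary code of length 5 with d ≥ 3 can have 110 codewords.


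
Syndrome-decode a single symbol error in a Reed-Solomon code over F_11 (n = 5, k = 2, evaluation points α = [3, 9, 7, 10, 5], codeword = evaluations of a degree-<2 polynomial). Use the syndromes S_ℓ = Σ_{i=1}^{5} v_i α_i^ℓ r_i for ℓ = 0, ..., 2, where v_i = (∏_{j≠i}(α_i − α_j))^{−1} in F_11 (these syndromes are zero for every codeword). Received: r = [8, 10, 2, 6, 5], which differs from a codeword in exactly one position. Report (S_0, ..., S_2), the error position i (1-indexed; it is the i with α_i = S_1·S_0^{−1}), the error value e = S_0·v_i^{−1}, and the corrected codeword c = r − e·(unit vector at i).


S = (6, 5, 6), error at position 4, error magnitude e = 3, c = [8, 10, 2, 3, 5].

Step 1: column multipliers v_i = (∏_{j≠i}(α_i − α_j))^{−1} mod 11.
  i = 1 (α = 3): (3−9)(3−7)(3−10)(3−5) = (−6)·(−4)·(−7)·(−2) = 336 ≡ 6, so v_1 = 6^{−1} = 2 (mod 11).
  i = 2 (α = 9): (9−3)(9−7)(9−10)(9−5) = 6·2·(−1)·4 = −48 ≡ 7, so v_2 = 7^{−1} = 8 (mod 11).
  i = 3 (α = 7): (7−3)(7−9)(7−10)(7−5) = 4·(−2)·(−3)·2 = 48 ≡ 4, so v_3 = 4^{−1} = 3 (mod 11).
  i = 4 (α = 10): (10−3)(10−9)(10−7)(10−5) = 7·1·3·5 = 105 ≡ 6, so v_4 = 6^{−1} = 2 (mod 11).
  i = 5 (α = 5): (5−3)(5−9)(5−7)(5−10) = 2·(−4)·(−2)·(−5) = −80 ≡ 8, so v_5 = 8^{−1} = 7 (mod 11).
  v = [2, 8, 3, 2, 7].
Step 2: syndromes of r = [8, 10, 2, 6, 5] (all sums mod 11).
  S_0 = Σ v_i r_i = 2·8 + 8·10 + 3·2 + 2·6 + 7·5 = 149 ≡ 6.
  S_1 = Σ v_i α_i r_i = 2·3·8 + 8·9·10 + 3·7·2 + 2·10·6 + 7·5·5 = 1105 ≡ 5.
  α_i^2 mod 11 = [9, 4, 5, 1, 3].
  S_2 = Σ v_i α_i^2 r_i = 2·9·8 + 8·4·10 + 3·5·2 + 2·1·6 + 7·3·5 = 611 ≡ 6.
  S = (6, 5, 6) ≠ 0, so r is not a codeword (an error is present).
Step 3: locate the error. For a single error e at position i, S_ℓ = v_i·e·α_i^ℓ, so α_err = S_1/S_0.
  S_0^{−1} = 6^{−1} = 2 (mod 11), so α_err = 5·2 = 10 ≡ 10 = α_4. Error position i = 4.
  Consistency check: S_2/S_1 = 6·9 = 54 ≡ 10 = α_err ✓ (single-error assumption holds).
Step 4: error magnitude e = S_0/v_4 = S_0·∏_{j≠4}(α_4 − α_j) = 6·6 = 36 ≡ 3 (mod 11).
Step 5: correct position 4: c_4 = r_4 − e = 6 − 3 ≡ 3 (mod 11). Hence c = [8, 10, 2, 3, 5].
  Check: interpolating c through the α_i gives m(x) = 7 + 4·x (degree < 2) with m(α_i) = c_i for every i, so c is indeed a codeword.


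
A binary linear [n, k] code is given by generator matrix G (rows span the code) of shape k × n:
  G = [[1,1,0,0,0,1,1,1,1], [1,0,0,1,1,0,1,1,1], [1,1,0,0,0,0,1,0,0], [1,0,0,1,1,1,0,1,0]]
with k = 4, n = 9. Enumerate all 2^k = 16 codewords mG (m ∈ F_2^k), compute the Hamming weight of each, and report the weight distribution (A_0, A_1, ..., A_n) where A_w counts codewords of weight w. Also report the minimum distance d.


Weight distribution: A_0 = 1, A_2 = 1, A_3 = 4, A_4 = 3, A_5 = 4, A_6 = 3. Minimum distance d = 2.

Enumerate all 2^4 = 16 messages m ∈ F_2^4.
For each, compute codeword c = mG in F_2^9, then tally its weight.
  m = 0000 → c = 000000000, weight = 0.
  m = 1000 → c = 110001111, weight = 6.
  m = 0100 → c = 100110111, weight = 6.
  m = 1100 → c = 010111000, weight = 4.
  m = 0010 → c = 110000100, weight = 3.
  m = 1010 → c = 000001011, weight = 3.
  m = 0110 → c = 010110011, weight = 5.
  m = 1110 → c = 100111100, weight = 5.
  m = 0001 → c = 100111010, weight = 5.
  m = 1001 → c = 010110101, weight = 5.
  m = 0101 → c = 000001101, weight = 3.
  m = 1101 → c = 110000010, weight = 3.
  m = 0011 → c = 010111110, weight = 6.
  m = 1011 → c = 100110001, weight = 4.
  m = 0111 → c = 110001001, weight = 4.
  m = 1111 → c = 000000110, weight = 2.
Tally weights:
  weight 0: 1 codewords.
  weight 2: 1 codewords.
  weight 3: 4 codewords.
  weight 4: 3 codewords.
  weight 5: 4 codewords.
  weight 6: 3 codewords.
Minimum distance d = smallest w > 0 with A_w > 0 = 2.
Sanity: Σ A_w = 16 = 2^4 = 16 ✓.


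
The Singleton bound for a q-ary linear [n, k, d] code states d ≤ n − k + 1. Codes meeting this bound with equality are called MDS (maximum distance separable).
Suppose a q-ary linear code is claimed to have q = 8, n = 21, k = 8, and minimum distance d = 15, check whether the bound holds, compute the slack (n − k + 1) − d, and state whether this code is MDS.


Singleton RHS = n − k + 1 = 14, slack = -1, bound violated (no such code; not MDS).

Singleton bound: d ≤ n − k + 1.
Here n = 21, k = 8, so n − k + 1 = 14.
Given d = 15, check d ≤ 14: NO.
Slack = (n − k + 1) − d = -1.
The slack is negative: d = 15 exceeds n − k + 1 = 14 by 1, so the Singleton bound is violated and no linear [21, 8, 15]_8 code can exist. In particular it is not MDS (MDS requires d = n − k + 1 exactly).
Description: the claimed parameters are [21, 8, 15]_8; such a code would be impossible (violates the Singleton bound).


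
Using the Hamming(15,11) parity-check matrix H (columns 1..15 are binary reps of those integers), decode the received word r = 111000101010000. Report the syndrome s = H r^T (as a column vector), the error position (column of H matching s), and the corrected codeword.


s = (0, 1, 0, 1)^T, error position = 5, corrected codeword c = 111010101010000

Compute s = H r^T mod 2 one row at a time:
  s_1 = 0 + 1 + 0 + 1 + 0 + 0 + 0 + 0 = 2 ≡ 0 (mod 2).
  s_2 = 0 + 0 + 0 + 1 + 0 + 0 + 0 + 0 = 1 ≡ 1 (mod 2).
  s_3 = 1 + 1 + 0 + 1 + 0 + 1 + 0 + 0 = 4 ≡ 0 (mod 2).
  s_4 = 1 + 1 + 0 + 1 + 1 + 1 + 0 + 0 = 5 ≡ 1 (mod 2).
s = (0, 1, 0, 1)^T — this equals column 5 of H (binary 0101), so error is at position 5.
Correct: flip bit 5 of r = 111000101010000 to get c = 111010101010000.


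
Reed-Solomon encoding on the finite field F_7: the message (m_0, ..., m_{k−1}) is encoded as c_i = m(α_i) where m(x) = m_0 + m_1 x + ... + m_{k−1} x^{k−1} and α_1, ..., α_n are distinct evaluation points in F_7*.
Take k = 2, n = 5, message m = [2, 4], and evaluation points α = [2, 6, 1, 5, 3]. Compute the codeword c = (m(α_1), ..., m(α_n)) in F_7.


c = [3, 5, 6, 1, 0]

Message polynomial: m(x) = 2 + 4·x (mod 7).
For each evaluation point α_i, compute m(α_i) mod 7:
  α_1 = 2: Horner steps 4 → 3, so m(2) = 3.
  α_2 = 6: Horner steps 4 → 5, so m(6) = 5.
  α_3 = 1: Horner steps 4 → 6, so m(1) = 6.
  α_4 = 5: Horner steps 4 → 1, so m(5) = 1.
  α_5 = 3: Horner steps 4 → 0, so m(3) = 0.
Codeword c = [3, 5, 6, 1, 0] ∈ F_7^5.


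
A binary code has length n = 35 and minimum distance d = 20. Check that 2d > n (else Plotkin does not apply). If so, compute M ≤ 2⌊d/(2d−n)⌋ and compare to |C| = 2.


Plotkin bound M ≤ 8; given |C| = 2 ≤ bound (satisfied).

Check applicability: 2d = 40, n = 35.
2d − n = 5 > 0, so Plotkin applies.
Compute d/(2d−n) = 20/5 ≈ 4.0000.
⌊d/(2d−n)⌋ = 4.
Plotkin bound: M ≤ 2·4 = 8.
Given |C| = 2, check: satisfied.
This |C| is below the Plotkin bound.


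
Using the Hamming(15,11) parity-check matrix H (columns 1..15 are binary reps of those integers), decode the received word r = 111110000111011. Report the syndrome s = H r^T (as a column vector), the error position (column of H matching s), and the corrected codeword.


s = (1, 1, 0, 1)^T, error position = 13, corrected codeword c = 111110000111111

Compute s = H r^T mod 2 one row at a time:
  s_1 = 0 + 0 + 1 + 1 + 1 + 0 + 1 + 1 = 5 ≡ 1 (mod 2).
  s_2 = 1 + 1 + 0 + 0 + 1 + 0 + 1 + 1 = 5 ≡ 1 (mod 2).
  s_3 = 1 + 1 + 0 + 0 + 1 + 1 + 1 + 1 = 6 ≡ 0 (mod 2).
  s_4 = 1 + 1 + 1 + 0 + 0 + 1 + 0 + 1 = 5 ≡ 1 (mod 2).
s = (1, 1, 0, 1)^T — this equals column 13 of H (binary 1101), so error is at position 13.
Correct: flip bit 13 of r = 111110000111011 to get c = 111110000111111.


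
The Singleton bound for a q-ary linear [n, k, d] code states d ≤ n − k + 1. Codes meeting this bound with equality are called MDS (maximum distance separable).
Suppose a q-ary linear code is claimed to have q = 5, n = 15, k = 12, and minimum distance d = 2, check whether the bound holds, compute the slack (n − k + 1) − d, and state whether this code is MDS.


Singleton RHS = n − k + 1 = 4, slack = 2, bound satisfied, not MDS.

Singleton bound: d ≤ n − k + 1.
Here n = 15, k = 12, so n − k + 1 = 4.
Given d = 2, check d ≤ 4: YES.
Slack = (n − k + 1) − d = 2.
The code is NOT MDS (slack = 2 > 0).
Description: the claimed parameters are [15, 12, 2]_5; such a code would be non-MDS.


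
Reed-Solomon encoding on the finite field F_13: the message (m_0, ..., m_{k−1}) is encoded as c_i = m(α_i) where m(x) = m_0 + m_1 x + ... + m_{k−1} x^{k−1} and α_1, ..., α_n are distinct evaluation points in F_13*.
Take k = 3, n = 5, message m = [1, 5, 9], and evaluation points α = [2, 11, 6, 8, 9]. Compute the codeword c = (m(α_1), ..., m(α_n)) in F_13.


c = [8, 1, 4, 6, 8]

Message polynomial: m(x) = 1 + 5·x + 9·x^2 (mod 13).
For each evaluation point α_i, compute m(α_i) mod 13:
  α_1 = 2: Horner steps 9 → 10 → 8, so m(2) = 8.
  α_2 = 11: Horner steps 9 → 0 → 1, so m(11) = 1.
  α_3 = 6: Horner steps 9 → 7 → 4, so m(6) = 4.
  α_4 = 8: Horner steps 9 → 12 → 6, so m(8) = 6.
  α_5 = 9: Horner steps 9 → 8 → 8, so m(9) = 8.
Codeword c = [8, 1, 4, 6, 8] ∈ F_13^5.


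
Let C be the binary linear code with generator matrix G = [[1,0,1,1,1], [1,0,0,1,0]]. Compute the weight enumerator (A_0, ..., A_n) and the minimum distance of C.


Weight distribution: A_0 = 1, A_2 = 2, A_4 = 1. Minimum distance d = 2.

Enumerate all 2^2 = 4 messages m ∈ F_2^2.
For each, compute codeword c = mG in F_2^5, then tally its weight.
  m = 00 → c = 00000, weight = 0.
  m = 10 → c = 10111, weight = 4.
  m = 01 → c = 10010, weight = 2.
  m = 11 → c = 00101, weight = 2.
Tally weights:
  weight 0: 1 codewords.
  weight 2: 2 codewords.
  weight 4: 1 codewords.
Minimum distance d = smallest w > 0 with A_w > 0 = 2.
Sanity: Σ A_w = 4 = 2^2 = 4 ✓.


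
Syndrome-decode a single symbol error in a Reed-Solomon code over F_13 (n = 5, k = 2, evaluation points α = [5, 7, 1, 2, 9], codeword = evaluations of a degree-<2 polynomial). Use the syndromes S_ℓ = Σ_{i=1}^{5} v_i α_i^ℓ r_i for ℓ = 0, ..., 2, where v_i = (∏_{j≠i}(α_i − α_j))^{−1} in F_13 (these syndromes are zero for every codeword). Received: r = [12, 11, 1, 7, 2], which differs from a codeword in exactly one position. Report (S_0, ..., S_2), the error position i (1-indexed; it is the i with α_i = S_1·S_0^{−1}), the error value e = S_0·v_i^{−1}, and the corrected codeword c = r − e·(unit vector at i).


S = (3, 1, 9), error at position 5, error magnitude e = 5, c = [12, 11, 1, 7, 10].

Step 1: column multipliers v_i = (∏_{j≠i}(α_i − α_j))^{−1} mod 13.
  i = 1 (α = 5): (5−7)(5−1)(5−2)(5−9) = (−2)·4·3·(−4) = 96 ≡ 5, so v_1 = 5^{−1} = 8 (mod 13).
  i = 2 (α = 7): (7−5)(7−1)(7−2)(7−9) = 2·6·5·(−2) = −120 ≡ 10, so v_2 = 10^{−1} = 4 (mod 13).
  i = 3 (α = 1): (1−5)(1−7)(1−2)(1−9) = (−4)·(−6)·(−1)·(−8) = 192 ≡ 10, so v_3 = 10^{−1} = 4 (mod 13).
  i = 4 (α = 2): (2−5)(2−7)(2−1)(2−9) = (−3)·(−5)·1·(−7) = −105 ≡ 12, so v_4 = 12^{−1} = 12 (mod 13).
  i = 5 (α = 9): (9−5)(9−7)(9−1)(9−2) = 4·2·8·7 = 448 ≡ 6, so v_5 = 6^{−1} = 11 (mod 13).
  v = [8, 4, 4, 12, 11].
Step 2: syndromes of r = [12, 11, 1, 7, 2] (all sums mod 13).
  S_0 = Σ v_i r_i = 8·12 + 4·11 + 4·1 + 12·7 + 11·2 = 250 ≡ 3.
  S_1 = Σ v_i α_i r_i = 8·5·12 + 4·7·11 + 4·1·1 + 12·2·7 + 11·9·2 = 1158 ≡ 1.
  α_i^2 mod 13 = [12, 10, 1, 4, 3].
  S_2 = Σ v_i α_i^2 r_i = 8·12·12 + 4·10·11 + 4·1·1 + 12·4·7 + 11·3·2 = 1998 ≡ 9.
  S = (3, 1, 9) ≠ 0, so r is not a codeword (an error is present).
Step 3: locate the error. For a single error e at position i, S_ℓ = v_i·e·α_i^ℓ, so α_err = S_1/S_0.
  S_0^{−1} = 3^{−1} = 9 (mod 13), so α_err = 1·9 = 9 ≡ 9 = α_5. Error position i = 5.
  Consistency check: S_2/S_1 = 9·1 = 9 ≡ 9 = α_err ✓ (single-error assumption holds).
Step 4: error magnitude e = S_0/v_5 = S_0·∏_{j≠5}(α_5 − α_j) = 3·6 = 18 ≡ 5 (mod 13).
Step 5: correct position 5: c_5 = r_5 − e = 2 − 5 ≡ 10 (mod 13). Hence c = [12, 11, 1, 7, 10].
  Check: interpolating c through the α_i gives m(x) = 8 + 6·x (degree < 2) with m(α_i) = c_i for every i, so c is indeed a codeword.


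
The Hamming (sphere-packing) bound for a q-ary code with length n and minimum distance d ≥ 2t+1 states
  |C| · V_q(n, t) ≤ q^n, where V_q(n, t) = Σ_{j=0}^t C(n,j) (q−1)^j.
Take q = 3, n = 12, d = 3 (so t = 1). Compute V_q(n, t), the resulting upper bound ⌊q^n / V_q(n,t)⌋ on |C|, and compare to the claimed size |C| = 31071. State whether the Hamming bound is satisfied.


V_q(n, t) = 25, q^n = 531441, Hamming bound = 21257, |C| = 31071 > bound (violated).

Step 1: Compute V_q(n, t) = Σ_{j=0}^1 C(n, j) (q−1)^j.
  j = 0: C(12,0)·(2)^0 = 1·1 = 1.
  j = 1: C(12,1)·(2)^1 = 12·2 = 24.
  V_q(n, t) = 1 + 24 = 25.
Step 2: q^n = 3^12 = 531441.
Step 3: Hamming bound ⌊q^n / V_q(n,t)⌋ = ⌊531441/25⌋ = 21257.
Step 4: Compare |C| = 31071 to 21257: violated.
The claimed |C| lies above the Hamming bound, so no 3-ary code of length 12 with d ≥ 3 can have 31071 codewords.


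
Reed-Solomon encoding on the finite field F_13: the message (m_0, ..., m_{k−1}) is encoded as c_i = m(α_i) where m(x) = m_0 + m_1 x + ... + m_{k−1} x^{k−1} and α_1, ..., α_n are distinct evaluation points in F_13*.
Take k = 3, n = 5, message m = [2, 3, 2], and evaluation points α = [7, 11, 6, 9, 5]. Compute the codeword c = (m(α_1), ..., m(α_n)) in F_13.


c = [4, 4, 1, 9, 2]

Message polynomial: m(x) = 2 + 3·x + 2·x^2 (mod 13).
For each evaluation point α_i, compute m(α_i) mod 13:
  α_1 = 7: Horner steps 2 → 4 → 4, so m(7) = 4.
  α_2 = 11: Horner steps 2 → 12 → 4, so m(11) = 4.
  α_3 = 6: Horner steps 2 → 2 → 1, so m(6) = 1.
  α_4 = 9: Horner steps 2 → 8 → 9, so m(9) = 9.
  α_5 = 5: Horner steps 2 → 0 → 2, so m(5) = 2.
Codeword c = [4, 4, 1, 9, 2] ∈ F_13^5.


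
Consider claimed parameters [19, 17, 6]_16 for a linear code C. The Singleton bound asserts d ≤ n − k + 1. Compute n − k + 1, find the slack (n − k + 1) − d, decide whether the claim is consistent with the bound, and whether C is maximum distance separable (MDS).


Singleton RHS = n − k + 1 = 3, slack = -3, bound violated (no such code; not MDS).

Singleton bound: d ≤ n − k + 1.
Here n = 19, k = 17, so n − k + 1 = 3.
Given d = 6, check d ≤ 3: NO.
Slack = (n − k + 1) − d = -3.
The slack is negative: d = 6 exceeds n − k + 1 = 3 by 3, so the Singleton bound is violated and no linear [19, 17, 6]_16 code can exist. In particular it is not MDS (MDS requires d = n − k + 1 exactly).
Description: the claimed parameters are [19, 17, 6]_16; such a code would be impossible (violates the Singleton bound).


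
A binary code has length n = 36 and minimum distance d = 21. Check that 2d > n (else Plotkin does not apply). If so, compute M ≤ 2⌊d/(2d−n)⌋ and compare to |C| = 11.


Plotkin bound M ≤ 6; given |C| = 11 > bound (violated).

Check applicability: 2d = 42, n = 36.
2d − n = 6 > 0, so Plotkin applies.
Compute d/(2d−n) = 21/6 ≈ 3.5000.
⌊d/(2d−n)⌋ = 3.
Plotkin bound: M ≤ 2·3 = 6.
Given |C| = 11, check: VIOLATED.
This |C| is above the Plotkin bound, so no binary code with n = 36, d = 21 and 11 codewords exists.


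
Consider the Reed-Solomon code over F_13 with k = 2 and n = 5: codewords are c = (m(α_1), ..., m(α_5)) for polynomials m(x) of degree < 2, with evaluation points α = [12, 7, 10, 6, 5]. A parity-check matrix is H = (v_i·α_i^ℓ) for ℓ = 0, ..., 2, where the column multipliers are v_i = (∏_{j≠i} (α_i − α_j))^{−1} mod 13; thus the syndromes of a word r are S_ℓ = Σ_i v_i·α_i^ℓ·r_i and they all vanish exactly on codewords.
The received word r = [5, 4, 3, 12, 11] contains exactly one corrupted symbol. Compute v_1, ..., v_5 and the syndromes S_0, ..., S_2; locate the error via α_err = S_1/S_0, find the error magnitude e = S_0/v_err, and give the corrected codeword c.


S = (1, 7, 10), error at position 2, error magnitude e = 4, c = [5, 0, 3, 12, 11].

Step 1: column multipliers v_i = (∏_{j≠i}(α_i − α_j))^{−1} mod 13.
  i = 1 (α = 12): (12−7)(12−10)(12−6)(12−5) = 5·2·6·7 = 420 ≡ 4, so v_1 = 4^{−1} = 10 (mod 13).
  i = 2 (α = 7): (7−12)(7−10)(7−6)(7−5) = (−5)·(−3)·1·2 = 30 ≡ 4, so v_2 = 4^{−1} = 10 (mod 13).
  i = 3 (α = 10): (10−12)(10−7)(10−6)(10−5) = (−2)·3·4·5 = −120 ≡ 10, so v_3 = 10^{−1} = 4 (mod 13).
  i = 4 (α = 6): (6−12)(6−7)(6−10)(6−5) = (−6)·(−1)·(−4)·1 = −24 ≡ 2, so v_4 = 2^{−1} = 7 (mod 13).
  i = 5 (α = 5): (5−12)(5−7)(5−10)(5−6) = (−7)·(−2)·(−5)·(−1) = 70 ≡ 5, so v_5 = 5^{−1} = 8 (mod 13).
  v = [10, 10, 4, 7, 8].
Step 2: syndromes of r = [5, 4, 3, 12, 11] (all sums mod 13).
  S_0 = Σ v_i r_i = 10·5 + 10·4 + 4·3 + 7·12 + 8·11 = 274 ≡ 1.
  S_1 = Σ v_i α_i r_i = 10·12·5 + 10·7·4 + 4·10·3 + 7·6·12 + 8·5·11 = 1944 ≡ 7.
  α_i^2 mod 13 = [1, 10, 9, 10, 12].
  S_2 = Σ v_i α_i^2 r_i = 10·1·5 + 10·10·4 + 4·9·3 + 7·10·12 + 8·12·11 = 2454 ≡ 10.
  S = (1, 7, 10) ≠ 0, so r is not a codeword (an error is present).
Step 3: locate the error. For a single error e at position i, S_ℓ = v_i·e·α_i^ℓ, so α_err = S_1/S_0.
  S_0^{−1} = 1^{−1} = 1 (mod 13), so α_err = 7·1 = 7 ≡ 7 = α_2. Error position i = 2.
  Consistency check: S_2/S_1 = 10·2 = 20 ≡ 7 = α_err ✓ (single-error assumption holds).
Step 4: error magnitude e = S_0/v_2 = S_0·∏_{j≠2}(α_2 − α_j) = 1·4 = 4 ≡ 4 (mod 13).
Step 5: correct position 2: c_2 = r_2 − e = 4 − 4 ≡ 0 (mod 13). Hence c = [5, 0, 3, 12, 11].
  Check: interpolating c through the α_i gives m(x) = 6 + 1·x (degree < 2) with m(α_i) = c_i for every i, so c is indeed a codeword.


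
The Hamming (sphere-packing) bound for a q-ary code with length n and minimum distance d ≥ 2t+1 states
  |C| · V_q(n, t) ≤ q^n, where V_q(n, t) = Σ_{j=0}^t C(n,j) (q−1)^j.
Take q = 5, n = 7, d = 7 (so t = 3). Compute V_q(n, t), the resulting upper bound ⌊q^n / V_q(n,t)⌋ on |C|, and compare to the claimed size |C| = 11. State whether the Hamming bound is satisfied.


V_q(n, t) = 2605, q^n = 78125, Hamming bound = 29, |C| = 11 ≤ bound (satisfied).

Step 1: Compute V_q(n, t) = Σ_{j=0}^3 C(n, j) (q−1)^j.
  j = 0: C(7,0)·(4)^0 = 1·1 = 1.
  j = 1: C(7,1)·(4)^1 = 7·4 = 28.
  j = 2: C(7,2)·(4)^2 = 21·16 = 336.
  j = 3: C(7,3)·(4)^3 = 35·64 = 2240.
  V_q(n, t) = 1 + 28 + 336 + 2240 = 2605.
Step 2: q^n = 5^7 = 78125.
Step 3: Hamming bound ⌊q^n / V_q(n,t)⌋ = ⌊78125/2605⌋ = 29.
Step 4: Compare |C| = 11 to 29: satisfied.
The claimed |C| lies below the Hamming bound.
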